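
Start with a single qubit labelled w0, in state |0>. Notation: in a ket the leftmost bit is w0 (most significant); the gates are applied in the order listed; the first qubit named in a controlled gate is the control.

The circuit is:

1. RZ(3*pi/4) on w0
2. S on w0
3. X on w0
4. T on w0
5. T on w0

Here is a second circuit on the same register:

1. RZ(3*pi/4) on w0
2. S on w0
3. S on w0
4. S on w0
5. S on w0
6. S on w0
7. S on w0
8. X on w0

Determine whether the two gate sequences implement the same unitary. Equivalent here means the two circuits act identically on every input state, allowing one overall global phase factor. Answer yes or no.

No: there is an input state on which the two circuits produce genuinely different outputs (not merely differing by a phase).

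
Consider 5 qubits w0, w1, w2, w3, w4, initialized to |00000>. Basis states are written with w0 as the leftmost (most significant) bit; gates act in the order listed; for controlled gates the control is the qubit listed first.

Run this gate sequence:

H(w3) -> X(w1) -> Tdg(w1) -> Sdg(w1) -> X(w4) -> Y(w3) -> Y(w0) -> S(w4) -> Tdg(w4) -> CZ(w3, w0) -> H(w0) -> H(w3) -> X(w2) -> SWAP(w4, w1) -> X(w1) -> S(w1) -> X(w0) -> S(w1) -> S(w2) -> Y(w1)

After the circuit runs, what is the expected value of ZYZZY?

In the final state, ZYZZY has expectation 0.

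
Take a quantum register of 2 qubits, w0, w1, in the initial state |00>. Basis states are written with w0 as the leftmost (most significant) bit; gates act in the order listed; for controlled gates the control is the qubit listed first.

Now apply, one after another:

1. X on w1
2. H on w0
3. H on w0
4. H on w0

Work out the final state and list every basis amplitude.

The final amplitudes are 0 on |00>, sqrt(2)/2 on |01>, 0 on |10>, sqrt(2)/2 on |11>. Key observation: gates 3-4 undo each other exactly, leaving only the rest of the circuit to track.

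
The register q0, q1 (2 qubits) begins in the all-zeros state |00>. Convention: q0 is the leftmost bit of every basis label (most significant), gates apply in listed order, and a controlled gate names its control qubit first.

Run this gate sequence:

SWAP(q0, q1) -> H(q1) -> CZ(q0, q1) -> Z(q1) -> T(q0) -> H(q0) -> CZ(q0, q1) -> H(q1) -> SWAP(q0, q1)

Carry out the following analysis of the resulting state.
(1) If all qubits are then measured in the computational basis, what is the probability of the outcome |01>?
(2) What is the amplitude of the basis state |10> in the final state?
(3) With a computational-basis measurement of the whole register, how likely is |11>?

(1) A full measurement returns |01> with probability 1/2.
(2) The final state's coefficient on |10> equals sqrt(2)/2.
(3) A full measurement returns |11> with probability 0.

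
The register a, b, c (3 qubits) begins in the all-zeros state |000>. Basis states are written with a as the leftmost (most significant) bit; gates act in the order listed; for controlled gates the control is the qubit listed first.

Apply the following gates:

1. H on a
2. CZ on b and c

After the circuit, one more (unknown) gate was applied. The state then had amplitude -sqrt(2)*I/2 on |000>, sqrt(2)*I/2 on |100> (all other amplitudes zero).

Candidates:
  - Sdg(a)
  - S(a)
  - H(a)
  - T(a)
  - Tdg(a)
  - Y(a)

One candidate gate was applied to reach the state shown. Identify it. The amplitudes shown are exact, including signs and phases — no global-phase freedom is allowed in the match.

The unique candidate consistent with the amplitudes is Y(a).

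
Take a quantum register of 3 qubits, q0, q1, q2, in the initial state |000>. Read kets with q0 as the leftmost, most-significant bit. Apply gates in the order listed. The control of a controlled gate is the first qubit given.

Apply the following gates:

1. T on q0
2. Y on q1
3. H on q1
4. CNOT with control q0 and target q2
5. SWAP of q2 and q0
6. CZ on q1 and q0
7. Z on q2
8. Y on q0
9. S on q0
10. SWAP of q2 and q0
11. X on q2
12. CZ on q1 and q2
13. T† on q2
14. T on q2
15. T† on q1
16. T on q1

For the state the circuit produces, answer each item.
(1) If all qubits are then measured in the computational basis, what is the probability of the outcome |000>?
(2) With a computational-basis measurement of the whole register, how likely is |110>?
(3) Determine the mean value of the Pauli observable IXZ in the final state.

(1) Outcome |000> occurs with probability 1/2.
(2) The probability of measuring |110> is 0.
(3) The expectation value of IXZ is -1.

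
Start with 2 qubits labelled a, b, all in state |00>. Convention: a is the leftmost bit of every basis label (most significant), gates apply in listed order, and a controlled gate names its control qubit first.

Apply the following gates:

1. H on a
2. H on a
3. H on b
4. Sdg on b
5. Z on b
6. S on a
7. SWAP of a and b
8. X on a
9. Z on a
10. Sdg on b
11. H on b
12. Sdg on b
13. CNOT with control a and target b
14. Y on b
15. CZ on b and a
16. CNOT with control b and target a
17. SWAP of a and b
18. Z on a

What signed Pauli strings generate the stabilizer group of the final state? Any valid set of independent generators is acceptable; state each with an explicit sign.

The final state is stabilized by the group generated by -YI, -IX; other independent generating sets are equally valid. Key observation: gates 1-2 undo each other exactly, leaving only the rest of the circuit to track.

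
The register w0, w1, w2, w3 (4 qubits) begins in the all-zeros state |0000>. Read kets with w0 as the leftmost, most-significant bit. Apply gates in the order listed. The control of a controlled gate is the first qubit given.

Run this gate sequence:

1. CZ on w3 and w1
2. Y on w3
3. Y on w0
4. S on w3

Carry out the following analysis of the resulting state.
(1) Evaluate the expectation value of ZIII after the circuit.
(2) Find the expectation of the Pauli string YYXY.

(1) The expectation value of ZIII is -1.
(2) The expectation value of YYXY is 0.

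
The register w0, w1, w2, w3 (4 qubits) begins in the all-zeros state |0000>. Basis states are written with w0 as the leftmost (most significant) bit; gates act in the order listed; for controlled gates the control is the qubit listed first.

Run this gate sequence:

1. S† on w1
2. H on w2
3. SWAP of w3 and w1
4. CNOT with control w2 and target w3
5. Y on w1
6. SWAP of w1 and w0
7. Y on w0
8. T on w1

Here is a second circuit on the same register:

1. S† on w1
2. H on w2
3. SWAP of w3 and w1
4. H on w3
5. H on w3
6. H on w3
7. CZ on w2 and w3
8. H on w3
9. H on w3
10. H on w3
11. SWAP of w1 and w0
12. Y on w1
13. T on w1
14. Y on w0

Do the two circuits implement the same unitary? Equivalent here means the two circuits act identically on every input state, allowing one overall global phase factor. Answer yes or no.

No, they are not equivalent — no single phase factor reconciles the two unitaries.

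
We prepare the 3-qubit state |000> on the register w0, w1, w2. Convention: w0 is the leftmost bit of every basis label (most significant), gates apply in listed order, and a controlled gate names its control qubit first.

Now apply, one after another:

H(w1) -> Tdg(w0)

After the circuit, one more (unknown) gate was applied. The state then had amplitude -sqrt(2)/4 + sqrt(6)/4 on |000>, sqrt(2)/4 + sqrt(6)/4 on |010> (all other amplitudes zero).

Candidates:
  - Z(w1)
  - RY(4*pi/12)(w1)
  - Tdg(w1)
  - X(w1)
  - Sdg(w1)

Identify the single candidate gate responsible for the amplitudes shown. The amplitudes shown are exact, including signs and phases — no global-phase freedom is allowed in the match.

The applied gate was RY(4*pi/12)(w1).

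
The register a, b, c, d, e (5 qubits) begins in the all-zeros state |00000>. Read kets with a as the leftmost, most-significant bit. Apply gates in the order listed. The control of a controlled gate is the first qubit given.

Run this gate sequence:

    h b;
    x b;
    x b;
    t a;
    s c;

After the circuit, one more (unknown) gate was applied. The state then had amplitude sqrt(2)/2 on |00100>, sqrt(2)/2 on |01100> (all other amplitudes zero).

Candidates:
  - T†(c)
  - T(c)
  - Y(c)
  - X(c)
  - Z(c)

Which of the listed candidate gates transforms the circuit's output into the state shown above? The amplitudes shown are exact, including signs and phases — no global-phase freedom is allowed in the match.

The unique candidate consistent with the amplitudes is X(c). Key observation: gates 2-3 undo each other exactly, leaving only the rest of the circuit to track.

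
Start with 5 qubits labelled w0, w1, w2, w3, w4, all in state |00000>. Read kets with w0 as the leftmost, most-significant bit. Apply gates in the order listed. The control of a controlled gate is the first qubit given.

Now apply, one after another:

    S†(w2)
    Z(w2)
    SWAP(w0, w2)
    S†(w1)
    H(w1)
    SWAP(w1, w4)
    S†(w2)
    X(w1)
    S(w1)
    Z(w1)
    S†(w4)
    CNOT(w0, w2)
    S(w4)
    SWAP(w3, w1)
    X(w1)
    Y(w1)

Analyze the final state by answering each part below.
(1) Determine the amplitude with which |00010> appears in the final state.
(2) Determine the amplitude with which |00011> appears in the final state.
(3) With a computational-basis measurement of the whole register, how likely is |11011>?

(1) The final state's coefficient on |00010> equals -sqrt(2)/2.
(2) The amplitude on |00011> is -sqrt(2)/2.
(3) The probability of measuring |11011> is 0.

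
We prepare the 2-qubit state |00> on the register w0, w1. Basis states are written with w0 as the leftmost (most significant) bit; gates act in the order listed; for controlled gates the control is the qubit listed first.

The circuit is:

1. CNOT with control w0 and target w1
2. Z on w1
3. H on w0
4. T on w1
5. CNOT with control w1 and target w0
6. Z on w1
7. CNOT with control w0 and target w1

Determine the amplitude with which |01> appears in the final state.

The amplitude on |01> is 0.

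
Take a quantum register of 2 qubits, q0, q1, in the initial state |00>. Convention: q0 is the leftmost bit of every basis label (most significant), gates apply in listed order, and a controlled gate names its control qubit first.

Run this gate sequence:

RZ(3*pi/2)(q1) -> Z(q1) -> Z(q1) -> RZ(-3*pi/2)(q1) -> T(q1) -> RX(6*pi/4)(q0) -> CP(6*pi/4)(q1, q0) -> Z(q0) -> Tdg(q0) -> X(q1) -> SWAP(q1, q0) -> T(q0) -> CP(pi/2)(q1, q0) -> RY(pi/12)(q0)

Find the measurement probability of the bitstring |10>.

Outcome |10> occurs with probability sqrt(2)/16 + sqrt(6)/16 + 1/4. Key observation: steps 1-4 multiply out to the identity, so the circuit reduces to the remaining gates.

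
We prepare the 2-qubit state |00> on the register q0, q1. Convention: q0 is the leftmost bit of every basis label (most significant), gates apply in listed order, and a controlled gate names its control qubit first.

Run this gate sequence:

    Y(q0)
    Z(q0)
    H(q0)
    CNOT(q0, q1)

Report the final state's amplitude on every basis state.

After the circuit, the state carries amplitude -sqrt(2)*I/2 on |00>, 0 on |01>, 0 on |10>, sqrt(2)*I/2 on |11>.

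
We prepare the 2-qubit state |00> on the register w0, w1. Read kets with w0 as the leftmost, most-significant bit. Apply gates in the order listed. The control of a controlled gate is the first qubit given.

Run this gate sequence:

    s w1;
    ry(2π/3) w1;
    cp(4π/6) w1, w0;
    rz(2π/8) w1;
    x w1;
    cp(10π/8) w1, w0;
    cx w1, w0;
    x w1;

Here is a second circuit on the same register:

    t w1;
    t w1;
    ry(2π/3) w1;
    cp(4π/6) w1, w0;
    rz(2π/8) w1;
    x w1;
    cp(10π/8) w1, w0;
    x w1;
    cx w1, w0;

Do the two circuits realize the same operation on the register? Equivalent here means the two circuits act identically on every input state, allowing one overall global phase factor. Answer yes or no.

No — the two circuits implement different unitaries, even allowing a global phase.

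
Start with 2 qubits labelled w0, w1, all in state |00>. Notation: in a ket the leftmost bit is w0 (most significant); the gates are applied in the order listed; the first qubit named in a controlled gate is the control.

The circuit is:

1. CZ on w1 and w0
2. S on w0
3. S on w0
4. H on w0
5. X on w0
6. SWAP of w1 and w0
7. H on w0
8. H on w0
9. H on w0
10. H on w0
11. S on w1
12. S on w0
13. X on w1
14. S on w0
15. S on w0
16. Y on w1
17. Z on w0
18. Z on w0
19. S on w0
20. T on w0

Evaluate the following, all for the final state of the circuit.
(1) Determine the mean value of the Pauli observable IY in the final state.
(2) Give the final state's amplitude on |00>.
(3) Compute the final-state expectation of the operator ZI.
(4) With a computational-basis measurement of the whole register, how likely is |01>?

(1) The observable IY averages to -1. Key observation: the block from step 7 through step 10 cancels to the identity and can be dropped.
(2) |00> carries amplitude -sqrt(2)*I/2 in the final state.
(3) The observable ZI averages to 1.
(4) The probability of measuring |01> is 1/2.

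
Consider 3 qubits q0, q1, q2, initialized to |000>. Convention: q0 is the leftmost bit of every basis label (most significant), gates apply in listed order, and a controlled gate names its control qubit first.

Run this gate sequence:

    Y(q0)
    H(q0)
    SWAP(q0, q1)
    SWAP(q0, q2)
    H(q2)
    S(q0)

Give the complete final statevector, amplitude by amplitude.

The resulting statevector has amplitude I/2 on |000>, I/2 on |001>, -I/2 on |010>, -I/2 on |011>, 0 on |100>, 0 on |101>, 0 on |110>, 0 on |111>.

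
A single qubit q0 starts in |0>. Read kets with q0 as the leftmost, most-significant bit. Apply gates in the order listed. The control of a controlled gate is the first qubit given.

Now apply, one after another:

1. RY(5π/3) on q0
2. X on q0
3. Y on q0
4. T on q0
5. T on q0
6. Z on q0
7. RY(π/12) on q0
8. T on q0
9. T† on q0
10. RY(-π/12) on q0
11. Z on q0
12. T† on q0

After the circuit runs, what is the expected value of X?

The expectation value of X is sqrt(6)/4. Key observation: the block from step 5 through step 12 cancels to the identity and can be dropped.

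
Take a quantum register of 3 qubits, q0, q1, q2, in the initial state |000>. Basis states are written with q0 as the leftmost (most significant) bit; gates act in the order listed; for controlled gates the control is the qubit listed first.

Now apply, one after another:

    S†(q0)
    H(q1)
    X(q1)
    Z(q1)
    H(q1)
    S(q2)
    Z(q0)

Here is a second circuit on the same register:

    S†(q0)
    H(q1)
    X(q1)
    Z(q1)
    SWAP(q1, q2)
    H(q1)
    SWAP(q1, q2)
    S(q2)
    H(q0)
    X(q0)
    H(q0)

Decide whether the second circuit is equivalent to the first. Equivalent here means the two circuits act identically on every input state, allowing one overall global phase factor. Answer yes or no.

No, they are not equivalent — no single phase factor reconciles the two unitaries.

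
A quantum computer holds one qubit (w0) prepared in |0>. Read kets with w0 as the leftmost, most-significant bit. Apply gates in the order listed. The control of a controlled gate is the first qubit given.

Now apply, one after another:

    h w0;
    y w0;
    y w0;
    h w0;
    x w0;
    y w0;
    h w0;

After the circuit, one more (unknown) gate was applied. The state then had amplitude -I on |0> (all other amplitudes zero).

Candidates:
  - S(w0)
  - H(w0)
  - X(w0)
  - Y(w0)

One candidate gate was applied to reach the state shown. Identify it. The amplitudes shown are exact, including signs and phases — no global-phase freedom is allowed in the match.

It was H(w0) that produced the state shown.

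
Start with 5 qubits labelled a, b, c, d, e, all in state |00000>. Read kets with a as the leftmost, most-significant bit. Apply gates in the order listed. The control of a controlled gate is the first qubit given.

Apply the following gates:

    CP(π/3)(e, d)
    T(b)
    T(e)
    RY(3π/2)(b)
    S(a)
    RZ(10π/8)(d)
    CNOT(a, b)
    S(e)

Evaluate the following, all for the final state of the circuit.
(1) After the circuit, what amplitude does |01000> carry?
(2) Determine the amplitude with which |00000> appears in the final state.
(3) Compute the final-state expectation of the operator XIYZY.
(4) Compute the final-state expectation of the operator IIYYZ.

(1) |01000> carries amplitude -sqrt(2)*exp(3*I*pi/8)/2 in the final state.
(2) |00000> carries amplitude sqrt(2)*exp(3*I*pi/8)/2 in the final state.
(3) The expectation value of XIYZY is 0.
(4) In the final state, IIYYZ has expectation 0.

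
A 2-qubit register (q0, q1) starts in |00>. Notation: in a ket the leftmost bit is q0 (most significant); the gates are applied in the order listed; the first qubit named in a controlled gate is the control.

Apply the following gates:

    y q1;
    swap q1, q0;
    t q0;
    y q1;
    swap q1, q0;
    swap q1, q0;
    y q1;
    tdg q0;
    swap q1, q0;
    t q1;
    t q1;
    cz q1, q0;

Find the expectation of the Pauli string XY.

The expectation value of XY is 0. Key observation: gates 2-9 undo each other exactly, leaving only the rest of the circuit to track.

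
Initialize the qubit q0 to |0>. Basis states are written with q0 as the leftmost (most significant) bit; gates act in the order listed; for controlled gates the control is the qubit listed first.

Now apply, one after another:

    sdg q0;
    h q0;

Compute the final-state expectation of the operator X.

In the final state, X has expectation 1.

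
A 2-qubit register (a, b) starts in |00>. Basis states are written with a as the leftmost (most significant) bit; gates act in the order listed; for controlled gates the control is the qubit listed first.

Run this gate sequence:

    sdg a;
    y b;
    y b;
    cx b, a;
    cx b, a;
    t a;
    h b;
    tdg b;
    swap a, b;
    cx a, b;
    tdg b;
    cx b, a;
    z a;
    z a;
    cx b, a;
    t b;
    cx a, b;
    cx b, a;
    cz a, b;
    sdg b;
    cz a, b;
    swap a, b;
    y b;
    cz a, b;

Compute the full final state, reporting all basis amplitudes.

After the circuit, the state carries amplitude -sqrt(2)*exp(I*pi/4)/2 on |00>, sqrt(2)*I/2 on |01>, 0 on |10>, 0 on |11>. Key observation: gates 10-17 undo each other exactly, leaving only the rest of the circuit to track.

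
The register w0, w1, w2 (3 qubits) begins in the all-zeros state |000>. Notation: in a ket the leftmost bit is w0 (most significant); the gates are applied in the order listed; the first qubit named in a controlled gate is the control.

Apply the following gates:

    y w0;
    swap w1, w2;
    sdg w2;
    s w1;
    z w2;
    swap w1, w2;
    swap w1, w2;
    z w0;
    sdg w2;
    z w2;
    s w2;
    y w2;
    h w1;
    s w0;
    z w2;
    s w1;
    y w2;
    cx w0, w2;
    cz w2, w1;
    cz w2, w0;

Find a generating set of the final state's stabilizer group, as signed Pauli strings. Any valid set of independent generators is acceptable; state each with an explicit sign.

The final state is stabilized by the group generated by -IYI, -ZII, -IIZ; other independent generating sets are equally valid.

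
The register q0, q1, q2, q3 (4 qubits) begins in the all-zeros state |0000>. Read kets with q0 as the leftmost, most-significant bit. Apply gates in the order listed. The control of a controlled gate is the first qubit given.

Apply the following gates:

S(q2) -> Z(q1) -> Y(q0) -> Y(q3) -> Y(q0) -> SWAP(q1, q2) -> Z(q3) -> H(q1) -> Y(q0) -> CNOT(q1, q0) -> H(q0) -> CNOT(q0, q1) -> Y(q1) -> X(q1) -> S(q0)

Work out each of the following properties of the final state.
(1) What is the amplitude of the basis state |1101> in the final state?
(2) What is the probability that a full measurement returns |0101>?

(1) The final state's coefficient on |1101> equals -1/2.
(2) Outcome |0101> occurs with probability 1/4.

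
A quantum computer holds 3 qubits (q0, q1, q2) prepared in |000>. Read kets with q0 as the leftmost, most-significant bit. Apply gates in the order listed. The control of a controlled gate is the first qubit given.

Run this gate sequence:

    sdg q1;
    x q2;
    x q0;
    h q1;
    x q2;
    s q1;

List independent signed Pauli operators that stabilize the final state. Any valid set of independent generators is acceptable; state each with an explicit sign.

The stabilizer group can be generated by +IYI, -ZII, +IIZ, among other valid generating sets.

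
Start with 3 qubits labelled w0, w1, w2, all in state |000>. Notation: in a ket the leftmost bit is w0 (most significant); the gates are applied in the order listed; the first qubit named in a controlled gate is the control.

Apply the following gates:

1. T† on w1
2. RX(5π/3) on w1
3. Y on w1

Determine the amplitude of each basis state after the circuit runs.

The final amplitudes are -1/2 on |000>, -sqrt(3)*I/2 on |010>, and 0 on every other basis state.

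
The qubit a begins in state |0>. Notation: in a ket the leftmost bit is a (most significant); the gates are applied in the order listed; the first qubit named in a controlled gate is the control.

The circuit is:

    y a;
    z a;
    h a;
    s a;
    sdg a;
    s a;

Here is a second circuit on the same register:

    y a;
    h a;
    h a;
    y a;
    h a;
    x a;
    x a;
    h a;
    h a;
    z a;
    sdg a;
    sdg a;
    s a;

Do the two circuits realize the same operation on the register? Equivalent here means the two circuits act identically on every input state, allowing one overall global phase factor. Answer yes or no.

No: there is an input state on which the two circuits produce genuinely different outputs (not merely differing by a phase).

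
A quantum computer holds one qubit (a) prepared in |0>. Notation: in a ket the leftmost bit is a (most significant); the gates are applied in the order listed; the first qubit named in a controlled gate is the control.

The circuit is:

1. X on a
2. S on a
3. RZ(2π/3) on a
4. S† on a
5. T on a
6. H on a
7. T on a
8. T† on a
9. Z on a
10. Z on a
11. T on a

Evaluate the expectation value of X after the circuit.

In the final state, X has expectation -sqrt(2)/2. Key observation: steps 8-11 multiply out to the identity, so the circuit reduces to the remaining gates.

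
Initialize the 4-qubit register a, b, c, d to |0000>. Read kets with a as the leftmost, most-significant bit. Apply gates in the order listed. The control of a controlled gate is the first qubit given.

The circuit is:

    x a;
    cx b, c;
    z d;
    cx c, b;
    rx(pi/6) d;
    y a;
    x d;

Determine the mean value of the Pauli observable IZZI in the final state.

In the final state, IZZI has expectation 1.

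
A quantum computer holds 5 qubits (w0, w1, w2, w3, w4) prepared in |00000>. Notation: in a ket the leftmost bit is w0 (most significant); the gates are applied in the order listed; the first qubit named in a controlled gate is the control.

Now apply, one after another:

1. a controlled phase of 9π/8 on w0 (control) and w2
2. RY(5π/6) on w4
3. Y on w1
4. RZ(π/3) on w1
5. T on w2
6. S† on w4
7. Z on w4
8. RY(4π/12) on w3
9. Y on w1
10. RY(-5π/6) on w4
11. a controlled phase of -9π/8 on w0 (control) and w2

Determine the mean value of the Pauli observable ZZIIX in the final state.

In the final state, ZZIIX has expectation sqrt(3)/4.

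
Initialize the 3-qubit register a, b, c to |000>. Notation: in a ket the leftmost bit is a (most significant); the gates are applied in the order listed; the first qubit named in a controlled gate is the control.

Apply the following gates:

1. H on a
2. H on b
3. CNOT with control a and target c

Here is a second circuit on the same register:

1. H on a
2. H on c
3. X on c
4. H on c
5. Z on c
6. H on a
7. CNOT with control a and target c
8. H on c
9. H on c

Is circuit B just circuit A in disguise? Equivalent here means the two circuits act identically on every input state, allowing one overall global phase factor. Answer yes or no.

No — the two circuits implement different unitaries, even allowing a global phase.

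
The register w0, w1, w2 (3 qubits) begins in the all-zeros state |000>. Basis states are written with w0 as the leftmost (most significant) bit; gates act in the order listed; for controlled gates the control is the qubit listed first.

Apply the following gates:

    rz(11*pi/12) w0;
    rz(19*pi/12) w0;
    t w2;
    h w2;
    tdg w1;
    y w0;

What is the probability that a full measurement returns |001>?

A full measurement returns |001> with probability 0.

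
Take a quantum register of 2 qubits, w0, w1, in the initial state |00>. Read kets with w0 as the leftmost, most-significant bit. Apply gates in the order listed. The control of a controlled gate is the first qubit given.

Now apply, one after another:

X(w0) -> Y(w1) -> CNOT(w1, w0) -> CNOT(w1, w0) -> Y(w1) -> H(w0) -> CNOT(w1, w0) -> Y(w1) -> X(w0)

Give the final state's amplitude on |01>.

|01> carries amplitude -sqrt(2)*I/2 in the final state.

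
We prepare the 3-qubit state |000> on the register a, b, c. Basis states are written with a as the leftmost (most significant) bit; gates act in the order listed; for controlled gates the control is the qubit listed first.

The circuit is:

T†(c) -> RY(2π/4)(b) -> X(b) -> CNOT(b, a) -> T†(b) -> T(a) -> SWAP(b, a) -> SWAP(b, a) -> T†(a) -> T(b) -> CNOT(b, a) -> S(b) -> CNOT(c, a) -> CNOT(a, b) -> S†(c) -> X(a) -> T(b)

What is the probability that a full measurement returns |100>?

The probability of measuring |100> is 1/2. Key observation: the block from step 4 through step 11 cancels to the identity and can be dropped.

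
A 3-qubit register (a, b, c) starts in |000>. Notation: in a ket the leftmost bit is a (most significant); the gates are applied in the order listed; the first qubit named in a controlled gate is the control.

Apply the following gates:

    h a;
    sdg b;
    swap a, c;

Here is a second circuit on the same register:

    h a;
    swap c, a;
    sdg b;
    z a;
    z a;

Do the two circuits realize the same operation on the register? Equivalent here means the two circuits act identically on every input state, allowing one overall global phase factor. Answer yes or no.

Yes, they are equivalent — the unitaries differ by at most a global phase.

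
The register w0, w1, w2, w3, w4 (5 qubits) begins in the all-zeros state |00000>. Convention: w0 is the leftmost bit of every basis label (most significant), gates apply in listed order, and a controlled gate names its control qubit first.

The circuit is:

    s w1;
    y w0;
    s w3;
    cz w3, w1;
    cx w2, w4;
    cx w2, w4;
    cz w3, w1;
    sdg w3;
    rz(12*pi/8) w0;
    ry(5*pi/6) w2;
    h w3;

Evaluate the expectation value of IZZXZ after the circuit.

The expectation value of IZZXZ is -sqrt(3)/2. Key observation: the block from step 3 through step 8 cancels to the identity and can be dropped.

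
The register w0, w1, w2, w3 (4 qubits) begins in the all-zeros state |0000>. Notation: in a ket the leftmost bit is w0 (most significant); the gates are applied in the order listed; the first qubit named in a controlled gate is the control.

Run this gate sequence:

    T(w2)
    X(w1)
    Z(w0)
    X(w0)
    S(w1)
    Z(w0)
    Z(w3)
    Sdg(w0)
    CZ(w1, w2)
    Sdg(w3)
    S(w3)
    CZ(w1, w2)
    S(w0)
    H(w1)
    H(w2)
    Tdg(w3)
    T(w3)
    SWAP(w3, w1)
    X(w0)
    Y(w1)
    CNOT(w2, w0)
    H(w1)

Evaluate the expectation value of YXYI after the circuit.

The expectation value of YXYI is 1. Key observation: the block from step 8 through step 13 cancels to the identity and can be dropped.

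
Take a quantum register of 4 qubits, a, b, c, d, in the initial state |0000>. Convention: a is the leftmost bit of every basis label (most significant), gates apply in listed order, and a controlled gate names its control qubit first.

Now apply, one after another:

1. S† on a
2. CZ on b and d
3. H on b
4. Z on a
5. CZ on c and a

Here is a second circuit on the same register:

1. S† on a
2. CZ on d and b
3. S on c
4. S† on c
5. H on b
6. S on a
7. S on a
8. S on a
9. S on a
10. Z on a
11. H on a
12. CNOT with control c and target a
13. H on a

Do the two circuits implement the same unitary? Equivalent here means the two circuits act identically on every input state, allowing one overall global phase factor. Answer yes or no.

Yes: on every input state the two circuits agree up to one overall phase factor.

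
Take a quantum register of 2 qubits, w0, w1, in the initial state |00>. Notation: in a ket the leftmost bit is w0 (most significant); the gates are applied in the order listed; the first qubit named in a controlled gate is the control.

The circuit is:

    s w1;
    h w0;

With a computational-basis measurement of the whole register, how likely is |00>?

The probability of measuring |00> is 1/2.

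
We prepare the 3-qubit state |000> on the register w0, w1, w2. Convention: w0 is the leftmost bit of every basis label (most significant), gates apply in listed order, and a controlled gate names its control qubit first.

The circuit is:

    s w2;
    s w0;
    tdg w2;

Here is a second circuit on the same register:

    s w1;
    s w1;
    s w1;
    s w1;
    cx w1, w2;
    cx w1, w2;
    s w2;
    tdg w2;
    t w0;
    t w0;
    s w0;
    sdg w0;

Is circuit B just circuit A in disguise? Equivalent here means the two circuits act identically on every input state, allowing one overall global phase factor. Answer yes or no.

Yes: on every input state the two circuits agree up to one overall phase factor.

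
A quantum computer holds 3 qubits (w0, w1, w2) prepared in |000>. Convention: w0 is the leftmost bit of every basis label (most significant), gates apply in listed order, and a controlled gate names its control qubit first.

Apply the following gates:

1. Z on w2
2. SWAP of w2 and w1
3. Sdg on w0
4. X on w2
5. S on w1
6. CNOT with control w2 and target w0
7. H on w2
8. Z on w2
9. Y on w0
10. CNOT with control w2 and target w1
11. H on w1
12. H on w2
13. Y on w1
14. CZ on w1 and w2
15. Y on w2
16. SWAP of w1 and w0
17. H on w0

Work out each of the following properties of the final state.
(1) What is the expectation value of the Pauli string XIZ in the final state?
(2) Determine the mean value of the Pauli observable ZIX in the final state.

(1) In the final state, XIZ has expectation 1.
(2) The observable ZIX averages to 1.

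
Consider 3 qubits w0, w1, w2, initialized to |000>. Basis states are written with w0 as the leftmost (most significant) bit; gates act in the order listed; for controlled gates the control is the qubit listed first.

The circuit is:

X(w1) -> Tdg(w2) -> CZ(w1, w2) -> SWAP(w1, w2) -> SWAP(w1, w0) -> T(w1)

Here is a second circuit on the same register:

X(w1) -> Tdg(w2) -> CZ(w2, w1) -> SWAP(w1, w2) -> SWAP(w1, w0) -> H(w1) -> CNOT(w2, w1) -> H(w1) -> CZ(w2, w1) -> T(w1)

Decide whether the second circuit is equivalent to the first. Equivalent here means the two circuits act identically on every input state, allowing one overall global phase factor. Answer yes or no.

Yes: on every input state the two circuits agree up to one overall phase factor.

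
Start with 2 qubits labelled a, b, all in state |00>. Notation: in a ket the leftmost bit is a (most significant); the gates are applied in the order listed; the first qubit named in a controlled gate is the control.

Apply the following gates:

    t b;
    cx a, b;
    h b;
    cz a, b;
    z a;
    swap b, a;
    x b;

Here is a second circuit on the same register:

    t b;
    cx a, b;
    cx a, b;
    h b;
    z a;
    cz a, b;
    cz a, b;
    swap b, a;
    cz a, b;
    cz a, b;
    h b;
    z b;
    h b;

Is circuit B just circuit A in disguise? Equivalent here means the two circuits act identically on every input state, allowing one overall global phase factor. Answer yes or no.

Yes — the two circuits implement the same unitary up to a global phase.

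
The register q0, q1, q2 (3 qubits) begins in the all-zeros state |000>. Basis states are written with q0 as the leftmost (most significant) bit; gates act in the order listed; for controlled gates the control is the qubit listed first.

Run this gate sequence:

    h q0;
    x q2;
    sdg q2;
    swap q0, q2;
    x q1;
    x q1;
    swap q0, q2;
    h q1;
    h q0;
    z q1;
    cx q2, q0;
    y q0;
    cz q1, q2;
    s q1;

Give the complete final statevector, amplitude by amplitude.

The resulting statevector has amplitude -sqrt(2)/2 on |001>, -sqrt(2)*I/2 on |011>, and 0 on every other basis state. Key observation: steps 4-7 multiply out to the identity, so the circuit reduces to the remaining gates.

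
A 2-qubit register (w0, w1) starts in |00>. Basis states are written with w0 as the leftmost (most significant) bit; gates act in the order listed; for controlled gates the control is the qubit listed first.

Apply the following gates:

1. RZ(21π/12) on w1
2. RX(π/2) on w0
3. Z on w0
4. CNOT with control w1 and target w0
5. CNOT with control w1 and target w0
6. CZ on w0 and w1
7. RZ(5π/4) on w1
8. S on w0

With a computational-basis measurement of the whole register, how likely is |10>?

Outcome |10> occurs with probability 1/2.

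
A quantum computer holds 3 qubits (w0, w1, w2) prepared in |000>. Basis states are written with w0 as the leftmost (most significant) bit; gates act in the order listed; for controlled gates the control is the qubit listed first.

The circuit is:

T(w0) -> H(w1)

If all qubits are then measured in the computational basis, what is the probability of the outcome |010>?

Outcome |010> occurs with probability 1/2.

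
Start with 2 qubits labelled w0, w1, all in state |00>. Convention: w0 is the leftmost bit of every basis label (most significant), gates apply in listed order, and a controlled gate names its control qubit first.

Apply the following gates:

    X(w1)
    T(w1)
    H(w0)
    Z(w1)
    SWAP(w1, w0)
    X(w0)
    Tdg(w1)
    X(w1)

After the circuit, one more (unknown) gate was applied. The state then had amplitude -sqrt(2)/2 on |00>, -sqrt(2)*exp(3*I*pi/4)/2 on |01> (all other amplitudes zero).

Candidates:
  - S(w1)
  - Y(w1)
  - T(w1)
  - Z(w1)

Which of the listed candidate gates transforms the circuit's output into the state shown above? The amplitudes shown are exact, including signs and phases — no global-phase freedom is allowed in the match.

It was S(w1) that produced the state shown.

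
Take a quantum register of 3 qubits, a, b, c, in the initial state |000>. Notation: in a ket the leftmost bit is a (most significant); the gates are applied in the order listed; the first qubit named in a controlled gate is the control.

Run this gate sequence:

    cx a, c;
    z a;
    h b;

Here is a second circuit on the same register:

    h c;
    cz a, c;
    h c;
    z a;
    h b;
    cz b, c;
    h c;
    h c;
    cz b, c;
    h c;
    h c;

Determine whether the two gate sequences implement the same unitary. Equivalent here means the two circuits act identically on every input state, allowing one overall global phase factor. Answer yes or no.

Yes: on every input state the two circuits agree up to one overall phase factor.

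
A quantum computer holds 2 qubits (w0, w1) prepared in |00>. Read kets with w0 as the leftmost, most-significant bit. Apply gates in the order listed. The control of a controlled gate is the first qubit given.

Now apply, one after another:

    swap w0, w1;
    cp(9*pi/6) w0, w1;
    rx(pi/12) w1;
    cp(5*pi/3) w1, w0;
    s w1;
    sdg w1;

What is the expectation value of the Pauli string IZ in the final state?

In the final state, IZ has expectation sqrt(2)/4 + sqrt(6)/4. Key observation: steps 5-6 multiply out to the identity, so the circuit reduces to the remaining gates.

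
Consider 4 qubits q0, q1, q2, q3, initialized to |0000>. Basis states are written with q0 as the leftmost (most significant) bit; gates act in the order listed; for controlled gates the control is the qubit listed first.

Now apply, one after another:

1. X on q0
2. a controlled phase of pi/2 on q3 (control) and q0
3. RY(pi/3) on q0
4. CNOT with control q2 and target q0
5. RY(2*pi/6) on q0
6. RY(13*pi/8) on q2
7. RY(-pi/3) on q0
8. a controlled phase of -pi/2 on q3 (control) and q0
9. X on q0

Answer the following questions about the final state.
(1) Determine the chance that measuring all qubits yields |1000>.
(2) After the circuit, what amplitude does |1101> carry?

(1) The probability of measuring |1000> is sqrt(2 - sqrt(2))/16 + 1/8.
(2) The amplitude on |1101> is 0.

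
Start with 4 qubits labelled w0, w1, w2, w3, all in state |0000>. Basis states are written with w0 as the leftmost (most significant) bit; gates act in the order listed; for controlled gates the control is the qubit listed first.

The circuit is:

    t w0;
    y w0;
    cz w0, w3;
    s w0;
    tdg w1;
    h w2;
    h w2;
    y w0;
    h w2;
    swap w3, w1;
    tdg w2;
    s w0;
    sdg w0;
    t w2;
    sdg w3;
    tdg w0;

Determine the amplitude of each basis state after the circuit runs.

The resulting statevector has amplitude sqrt(2)*I/2 on |0000>, sqrt(2)*I/2 on |0010>, and 0 on every other basis state. Key observation: gates 11-14 undo each other exactly, leaving only the rest of the circuit to track.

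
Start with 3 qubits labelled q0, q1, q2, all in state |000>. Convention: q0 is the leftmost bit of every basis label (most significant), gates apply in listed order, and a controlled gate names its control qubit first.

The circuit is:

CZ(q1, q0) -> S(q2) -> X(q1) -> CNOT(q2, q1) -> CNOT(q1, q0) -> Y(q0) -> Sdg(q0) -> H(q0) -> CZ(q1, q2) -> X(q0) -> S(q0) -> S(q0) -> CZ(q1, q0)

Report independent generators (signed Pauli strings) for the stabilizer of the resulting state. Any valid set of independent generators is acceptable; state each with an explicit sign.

One valid set of independent stabilizer generators is +XII, -IZI, +IIZ (any independent generating set of the same group is equally correct).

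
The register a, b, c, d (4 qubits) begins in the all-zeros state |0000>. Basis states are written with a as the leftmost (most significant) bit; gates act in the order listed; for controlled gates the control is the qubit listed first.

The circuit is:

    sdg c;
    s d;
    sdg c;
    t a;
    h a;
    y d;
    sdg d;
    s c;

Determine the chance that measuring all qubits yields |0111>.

Outcome |0111> occurs with probability 0.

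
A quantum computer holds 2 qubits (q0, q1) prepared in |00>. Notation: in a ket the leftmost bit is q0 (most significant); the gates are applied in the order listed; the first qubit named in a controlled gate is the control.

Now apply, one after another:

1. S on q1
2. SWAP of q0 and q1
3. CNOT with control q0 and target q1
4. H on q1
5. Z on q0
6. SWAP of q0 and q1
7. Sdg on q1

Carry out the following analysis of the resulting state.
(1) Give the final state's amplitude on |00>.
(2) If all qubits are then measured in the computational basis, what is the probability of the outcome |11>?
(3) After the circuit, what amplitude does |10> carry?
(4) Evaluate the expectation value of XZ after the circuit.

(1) |00> carries amplitude sqrt(2)/2 in the final state.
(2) The probability of measuring |11> is 0.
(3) |10> carries amplitude sqrt(2)/2 in the final state.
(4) The observable XZ averages to 1.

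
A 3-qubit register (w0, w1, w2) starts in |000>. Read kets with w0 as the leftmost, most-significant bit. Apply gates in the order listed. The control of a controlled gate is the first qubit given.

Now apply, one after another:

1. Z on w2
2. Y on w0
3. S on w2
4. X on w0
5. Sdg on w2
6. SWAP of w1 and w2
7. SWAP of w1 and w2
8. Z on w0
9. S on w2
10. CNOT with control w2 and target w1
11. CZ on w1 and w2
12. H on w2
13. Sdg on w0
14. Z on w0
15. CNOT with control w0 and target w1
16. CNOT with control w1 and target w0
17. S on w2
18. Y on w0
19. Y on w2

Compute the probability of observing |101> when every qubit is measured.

A full measurement returns |101> with probability 1/2.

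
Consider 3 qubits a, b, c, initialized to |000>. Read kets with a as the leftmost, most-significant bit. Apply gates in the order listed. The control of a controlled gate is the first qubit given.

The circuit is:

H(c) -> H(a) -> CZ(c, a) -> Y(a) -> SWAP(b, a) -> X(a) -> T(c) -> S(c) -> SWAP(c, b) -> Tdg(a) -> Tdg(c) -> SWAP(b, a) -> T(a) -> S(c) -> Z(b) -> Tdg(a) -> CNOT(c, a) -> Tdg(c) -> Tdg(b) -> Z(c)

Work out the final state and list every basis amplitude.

The resulting statevector has amplitude 0 on |000>, 0 on |001>, 1/2 on |010>, exp(3*I*pi/4)/2 on |011>, 0 on |100>, 0 on |101>, -exp(3*I*pi/4)/2 on |110>, 1/2 on |111>.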